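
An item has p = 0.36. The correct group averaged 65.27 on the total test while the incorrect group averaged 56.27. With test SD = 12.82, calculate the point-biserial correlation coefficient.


q = 1 - p = 0.64
rpb = ((M1 - M0) / SD) * sqrt(p * q)
rpb = ((65.27 - 56.27) / 12.82) * sqrt(0.36 * 0.64)
rpb = 0.337

0.337


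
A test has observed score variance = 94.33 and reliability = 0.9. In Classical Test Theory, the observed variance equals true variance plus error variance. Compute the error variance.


var_true = rxx * var_obs = 0.9 * 94.33 = 84.897
var_error = var_obs - var_true
var_error = 94.33 - 84.897
var_error = 9.433

9.433


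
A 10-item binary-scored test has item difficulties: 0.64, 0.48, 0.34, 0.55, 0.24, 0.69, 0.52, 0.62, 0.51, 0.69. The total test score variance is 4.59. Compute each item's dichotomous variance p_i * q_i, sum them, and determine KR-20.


For each item, compute p_i * q_i:
  Item 1: 0.64 * 0.36 = 0.2304
  Item 2: 0.48 * 0.52 = 0.2496
  Item 3: 0.34 * 0.66 = 0.2244
  Item 4: 0.55 * 0.45 = 0.2475
  Item 5: 0.24 * 0.76 = 0.1824
  Item 6: 0.69 * 0.31 = 0.2139
  Item 7: 0.52 * 0.48 = 0.2496
  Item 8: 0.62 * 0.38 = 0.2356
  Item 9: 0.51 * 0.49 = 0.2499
  Item 10: 0.69 * 0.31 = 0.2139
Sum(p_i * q_i) = 0.2304 + 0.2496 + 0.2244 + 0.2475 + 0.1824 + 0.2139 + 0.2496 + 0.2356 + 0.2499 + 0.2139 = 2.2972
KR-20 = (k/(k-1)) * (1 - Sum(p_i*q_i) / Var_total)
= (10/9) * (1 - 2.2972/4.59)
= 1.1111 * 0.4995
KR-20 = 0.555

0.555


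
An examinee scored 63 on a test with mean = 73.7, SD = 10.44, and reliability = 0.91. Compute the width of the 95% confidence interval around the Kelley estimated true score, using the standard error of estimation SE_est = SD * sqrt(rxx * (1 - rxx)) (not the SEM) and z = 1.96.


True score estimate = 0.91*63 + 0.09*73.7 = 63.963
SE_est = SD * sqrt(rxx * (1 - rxx)) = 10.44 * sqrt(0.91 * 0.09) = 10.44 * sqrt(0.0819) = 2.987738
CI = T_est +/- z * SE_est, so width = 2 * z * SE_est = 2 * 1.96 * 2.987738
Width = 11.7119

11.7119


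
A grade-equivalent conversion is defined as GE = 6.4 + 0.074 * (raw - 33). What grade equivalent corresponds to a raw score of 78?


raw - median = 78 - 33 = 45
slope * diff = 0.074 * 45 = 3.33
GE = 6.4 + 3.33
GE = 9.73

9.73


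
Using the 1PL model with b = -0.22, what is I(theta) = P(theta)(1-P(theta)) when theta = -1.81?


P = 1/(1+exp(-(-1.81--0.22))) = 0.1694
I = P*(1-P) = 0.1694 * 0.8306
I = 0.1407

0.1407


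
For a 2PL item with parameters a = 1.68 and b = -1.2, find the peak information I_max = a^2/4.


For 2PL, max info at theta = b = -1.2
I_max = a^2 / 4 = 1.68^2 / 4
= 2.8224 / 4
I_max = 0.7056

0.7056


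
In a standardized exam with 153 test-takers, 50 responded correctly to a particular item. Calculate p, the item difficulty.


Item difficulty p = number correct / total examinees
p = 50 / 153
p = 0.3268

0.3268


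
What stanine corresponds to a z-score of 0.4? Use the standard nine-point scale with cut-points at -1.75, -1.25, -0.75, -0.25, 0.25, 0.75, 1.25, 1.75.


Stanine boundaries: [-1.75, -1.25, -0.75, -0.25, 0.25, 0.75, 1.25, 1.75]
z = 0.4
Check each boundary:
  z >= -1.75 -> could be stanine 2
  z >= -1.25 -> could be stanine 3
  z >= -0.75 -> could be stanine 4
  z >= -0.25 -> could be stanine 5
  z >= 0.25 -> could be stanine 6
  z < 0.75
  z < 1.25
  z < 1.75
Highest qualifying boundary gives stanine = 6

6


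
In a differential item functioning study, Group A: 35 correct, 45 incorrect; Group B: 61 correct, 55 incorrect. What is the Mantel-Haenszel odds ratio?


Odds_A = 35/45 = 0.7778
Odds_B = 61/55 = 1.1091
OR = Odds_A / Odds_B = 0.7778 / 1.1091
Exactly, OR = (35 * 55) / (45 * 61) = 1925 / 2745
OR = 0.7013

0.7013


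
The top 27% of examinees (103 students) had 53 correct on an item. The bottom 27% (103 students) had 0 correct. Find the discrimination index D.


p_upper = 53/103 = 0.5146
p_lower = 0/103 = 0.0
D = 0.5146 - 0.0 = 0.5146

0.5146


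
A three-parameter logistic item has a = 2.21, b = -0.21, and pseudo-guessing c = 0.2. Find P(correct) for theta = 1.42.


logit = 2.21*(1.42 - -0.21) = 3.6023
P* = 1/(1 + exp(-3.6023)) = 0.9735
P = 0.2 + (1 - 0.2) * 0.9735
P = 0.9788

0.9788


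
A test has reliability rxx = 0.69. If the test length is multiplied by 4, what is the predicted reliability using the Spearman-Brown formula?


r_new = (n * rxx) / (1 + (n-1) * rxx)
r_new = (4 * 0.69) / (1 + 3 * 0.69)
r_new = 2.76 / 3.07
r_new = 0.899

0.899


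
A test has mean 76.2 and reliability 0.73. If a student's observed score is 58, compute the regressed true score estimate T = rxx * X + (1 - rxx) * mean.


T_est = rxx * X + (1 - rxx) * mean
T_est = 0.73 * 58 + 0.27 * 76.2
T_est = 42.34 + 20.574
T_est = 62.914

62.914


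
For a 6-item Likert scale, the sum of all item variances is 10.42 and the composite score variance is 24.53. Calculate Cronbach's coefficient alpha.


alpha = (k/(k-1)) * (1 - sum(si^2)/s_total^2)
= (6/5) * (1 - 10.42/24.53)
alpha = 0.6903

0.6903


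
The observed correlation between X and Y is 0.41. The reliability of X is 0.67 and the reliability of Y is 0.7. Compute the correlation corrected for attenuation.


r_corrected = rxy / sqrt(rxx * ryy)
= 0.41 / sqrt(0.67 * 0.7)
= 0.41 / sqrt(0.469)
= 0.41 / 0.684836
r_corrected = 0.5987

0.5987


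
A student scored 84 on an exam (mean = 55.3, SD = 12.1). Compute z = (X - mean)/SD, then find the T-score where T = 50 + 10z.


z = (X - mean) / SD = (84 - 55.3) / 12.1
z = 28.7 / 12.1
z = 2.3719
T-score = T = 50 + 10z
Carry z at full precision (z = 28.7 / 12.1) into the conversion:
T-score = 50 + 10 * (28.7 / 12.1) = 50 + 287 / 12.1
T-score = 50 + 23.719
T-score = 73.719

73.719


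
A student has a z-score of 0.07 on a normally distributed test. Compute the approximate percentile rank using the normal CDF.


CDF(z) = 0.5 * (1 + erf(z/sqrt(2)))
erf(0.0495) = 0.0558
CDF = 0.5279
Percentile rank = 0.5279 * 100 = 52.79

52.79


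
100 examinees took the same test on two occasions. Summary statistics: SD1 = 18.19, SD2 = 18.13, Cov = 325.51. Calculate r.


r = cov(X,Y) / (SD_X * SD_Y)
r = 325.51 / (18.19 * 18.13)
r = 325.51 / 329.7847
r = 0.987

0.987


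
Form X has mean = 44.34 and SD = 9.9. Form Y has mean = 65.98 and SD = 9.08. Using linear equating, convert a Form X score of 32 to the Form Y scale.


slope = SD_Y / SD_X = 9.08 / 9.9 ~ 0.9172
intercept = mean_Y - slope * mean_X = 65.98 - (9.08 / 9.9) * 44.34 ~ 25.3126
Y = slope * X + intercept. To avoid rounding drift from the rounded slope/intercept, evaluate the equivalent form Y = mean_Y + SD_Y * (X - mean_X) / SD_X at full precision:
Y = 65.98 + 9.08 * (32 - 44.34) / 9.9
Y = 65.98 - 9.08 * 12.34 / 9.9
Y = 65.98 - 112.0472 / 9.9
Y = 65.98 - 11.3179
Y = 54.6621

54.6621


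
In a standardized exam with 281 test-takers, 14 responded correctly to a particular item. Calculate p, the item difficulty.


Item difficulty p = number correct / total examinees
p = 14 / 281
p = 0.0498

0.0498


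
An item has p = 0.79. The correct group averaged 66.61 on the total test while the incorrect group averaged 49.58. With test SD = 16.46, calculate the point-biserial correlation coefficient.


q = 1 - p = 0.21
rpb = ((M1 - M0) / SD) * sqrt(p * q)
rpb = ((66.61 - 49.58) / 16.46) * sqrt(0.79 * 0.21)
rpb = 0.4214

0.4214


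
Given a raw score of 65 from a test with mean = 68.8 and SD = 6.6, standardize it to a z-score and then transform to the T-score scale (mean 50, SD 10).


z = (X - mean) / SD = (65 - 68.8) / 6.6
z = -3.8 / 6.6
z = -0.5758
T-score = T = 50 + 10z
Carry z at full precision (z = -3.8 / 6.6) into the conversion:
T-score = 50 + 10 * (-3.8 / 6.6) = 50 + -38 / 6.6
T-score = 50 + -5.7576
T-score = 44.2424

44.2424


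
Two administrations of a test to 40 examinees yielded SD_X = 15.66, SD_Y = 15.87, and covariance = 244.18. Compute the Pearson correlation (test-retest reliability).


r = cov(X,Y) / (SD_X * SD_Y)
r = 244.18 / (15.66 * 15.87)
r = 244.18 / 248.5242
r = 0.9825

0.9825


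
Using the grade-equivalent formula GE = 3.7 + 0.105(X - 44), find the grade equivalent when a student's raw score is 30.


raw - median = 30 - 44 = -14
slope * diff = 0.105 * -14 = -1.47
GE = 3.7 + -1.47
GE = 2.23

2.23


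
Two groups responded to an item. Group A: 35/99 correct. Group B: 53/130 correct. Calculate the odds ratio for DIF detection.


Odds_A = 35/64 = 0.5469
Odds_B = 53/77 = 0.6883
OR = Odds_A / Odds_B = 0.5469 / 0.6883
Exactly, OR = (35 * 77) / (64 * 53) = 2695 / 3392
OR = 0.7945

0.7945


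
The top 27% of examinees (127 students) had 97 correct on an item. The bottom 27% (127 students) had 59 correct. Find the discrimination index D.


p_upper = 97/127 = 0.7638
p_lower = 59/127 = 0.4646
D = 0.7638 - 0.4646 = 0.2992

0.2992


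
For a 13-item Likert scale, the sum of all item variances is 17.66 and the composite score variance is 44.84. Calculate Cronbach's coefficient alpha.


alpha = (k/(k-1)) * (1 - sum(si^2)/s_total^2)
= (13/12) * (1 - 17.66/44.84)
alpha = 0.6567

0.6567


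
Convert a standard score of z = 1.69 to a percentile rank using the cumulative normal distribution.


CDF(z) = 0.5 * (1 + erf(z/sqrt(2)))
erf(1.195) = 0.909
CDF = 0.9545
Percentile rank = 0.9545 * 100 = 95.45

95.45


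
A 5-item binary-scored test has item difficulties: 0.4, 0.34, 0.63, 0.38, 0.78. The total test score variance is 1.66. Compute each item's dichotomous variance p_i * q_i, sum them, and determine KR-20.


For each item, compute p_i * q_i:
  Item 1: 0.4 * 0.6 = 0.24
  Item 2: 0.34 * 0.66 = 0.2244
  Item 3: 0.63 * 0.37 = 0.2331
  Item 4: 0.38 * 0.62 = 0.2356
  Item 5: 0.78 * 0.22 = 0.1716
Sum(p_i * q_i) = 0.24 + 0.2244 + 0.2331 + 0.2356 + 0.1716 = 1.1047
KR-20 = (k/(k-1)) * (1 - Sum(p_i*q_i) / Var_total)
= (5/4) * (1 - 1.1047/1.66)
= 1.25 * 0.3345
KR-20 = 0.4181

0.4181


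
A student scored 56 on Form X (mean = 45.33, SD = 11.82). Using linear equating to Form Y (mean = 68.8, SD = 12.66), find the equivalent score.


slope = SD_Y / SD_X = 12.66 / 11.82 ~ 1.0711
intercept = mean_Y - slope * mean_X = 68.8 - (12.66 / 11.82) * 45.33 ~ 20.2486
Y = slope * X + intercept. To avoid rounding drift from the rounded slope/intercept, evaluate the equivalent form Y = mean_Y + SD_Y * (X - mean_X) / SD_X at full precision:
Y = 68.8 + 12.66 * (56 - 45.33) / 11.82
Y = 68.8 + 12.66 * 10.67 / 11.82
Y = 68.8 + 135.0822 / 11.82
Y = 68.8 + 11.4283
Y = 80.2283

80.2283


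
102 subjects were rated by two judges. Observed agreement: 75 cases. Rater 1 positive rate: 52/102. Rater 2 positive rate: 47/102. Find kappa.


P_o = 75/102 = 0.735294
P_e = (52*47 + 50*55) / 10404 = 0.499231
kappa = (P_o - P_e) / (1 - P_e)
kappa = (0.735294 - 0.499231) / (1 - 0.499231)
kappa = 0.4714

0.4714


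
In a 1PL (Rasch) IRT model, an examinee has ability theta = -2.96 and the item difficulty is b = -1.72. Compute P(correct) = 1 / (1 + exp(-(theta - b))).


theta - b = -2.96 - -1.72 = -1.24
exp(-(theta - b)) = exp(1.24) = 3.4556
P = 1 / (1 + 3.4556)
P = 0.2244

0.2244


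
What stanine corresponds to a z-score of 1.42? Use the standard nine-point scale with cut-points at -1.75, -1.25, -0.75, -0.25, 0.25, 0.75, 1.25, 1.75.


Stanine boundaries: [-1.75, -1.25, -0.75, -0.25, 0.25, 0.75, 1.25, 1.75]
z = 1.42
Check each boundary:
  z >= -1.75 -> could be stanine 2
  z >= -1.25 -> could be stanine 3
  z >= -0.75 -> could be stanine 4
  z >= -0.25 -> could be stanine 5
  z >= 0.25 -> could be stanine 6
  z >= 0.75 -> could be stanine 7
  z >= 1.25 -> could be stanine 8
  z < 1.75
Highest qualifying boundary gives stanine = 8

8


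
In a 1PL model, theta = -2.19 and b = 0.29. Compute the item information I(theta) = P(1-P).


P = 1/(1+exp(-(-2.19-0.29))) = 0.0773
I = P*(1-P) = 0.0773 * 0.9227
I = 0.0713

0.0713


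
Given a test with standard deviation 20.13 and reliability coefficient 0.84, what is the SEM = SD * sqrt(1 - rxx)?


SEM = SD * sqrt(1 - rxx)
SEM = 20.13 * sqrt(1 - 0.84)
SEM = 20.13 * sqrt(0.16) = 20.13 * 0.4
SEM = 8.052

8.052


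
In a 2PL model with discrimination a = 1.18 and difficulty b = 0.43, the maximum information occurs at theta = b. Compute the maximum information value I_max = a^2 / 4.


For 2PL, max info at theta = b = 0.43
I_max = a^2 / 4 = 1.18^2 / 4
= 1.3924 / 4
I_max = 0.3481

0.3481


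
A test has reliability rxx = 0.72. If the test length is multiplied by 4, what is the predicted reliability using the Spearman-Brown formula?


r_new = (n * rxx) / (1 + (n-1) * rxx)
r_new = (4 * 0.72) / (1 + 3 * 0.72)
r_new = 2.88 / 3.16
r_new = 0.9114

0.9114


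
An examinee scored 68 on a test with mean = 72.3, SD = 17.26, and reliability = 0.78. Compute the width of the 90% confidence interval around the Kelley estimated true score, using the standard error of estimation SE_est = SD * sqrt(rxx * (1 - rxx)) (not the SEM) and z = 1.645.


True score estimate = 0.78*68 + 0.22*72.3 = 68.946
SE_est = SD * sqrt(rxx * (1 - rxx)) = 17.26 * sqrt(0.78 * 0.22) = 17.26 * sqrt(0.1716) = 7.149891
CI = T_est +/- z * SE_est, so width = 2 * z * SE_est = 2 * 1.645 * 7.149891
Width = 23.5231

23.5231


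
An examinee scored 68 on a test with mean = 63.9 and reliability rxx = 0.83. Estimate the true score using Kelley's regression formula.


T_est = rxx * X + (1 - rxx) * mean
T_est = 0.83 * 68 + 0.17 * 63.9
T_est = 56.44 + 10.863
T_est = 67.303

67.303


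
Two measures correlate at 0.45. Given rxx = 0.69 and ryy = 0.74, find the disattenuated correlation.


r_corrected = rxy / sqrt(rxx * ryy)
= 0.45 / sqrt(0.69 * 0.74)
= 0.45 / sqrt(0.5106)
= 0.45 / 0.714563
r_corrected = 0.6298

0.6298


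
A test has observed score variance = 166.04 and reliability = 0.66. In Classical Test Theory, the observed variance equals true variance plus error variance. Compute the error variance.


var_true = rxx * var_obs = 0.66 * 166.04 = 109.5864
var_error = var_obs - var_true
var_error = 166.04 - 109.5864
var_error = 56.4536

56.4536


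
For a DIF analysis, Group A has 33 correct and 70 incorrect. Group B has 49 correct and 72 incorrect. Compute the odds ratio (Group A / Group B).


Odds_A = 33/70 = 0.4714
Odds_B = 49/72 = 0.6806
OR = Odds_A / Odds_B = 0.4714 / 0.6806
Exactly, OR = (33 * 72) / (70 * 49) = 2376 / 3430
OR = 0.6927

0.6927


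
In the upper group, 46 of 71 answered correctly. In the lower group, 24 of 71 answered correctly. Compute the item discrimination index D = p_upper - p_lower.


p_upper = 46/71 = 0.6479
p_lower = 24/71 = 0.338
D = 0.6479 - 0.338 = 0.3099

0.3099


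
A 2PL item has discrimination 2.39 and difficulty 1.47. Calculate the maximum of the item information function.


For 2PL, max info at theta = b = 1.47
I_max = a^2 / 4 = 2.39^2 / 4
= 5.7121 / 4
I_max = 1.428

1.428


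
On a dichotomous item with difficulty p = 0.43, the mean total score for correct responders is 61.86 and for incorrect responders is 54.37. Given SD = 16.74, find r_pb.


q = 1 - p = 0.57
rpb = ((M1 - M0) / SD) * sqrt(p * q)
rpb = ((61.86 - 54.37) / 16.74) * sqrt(0.43 * 0.57)
rpb = 0.2215

0.2215


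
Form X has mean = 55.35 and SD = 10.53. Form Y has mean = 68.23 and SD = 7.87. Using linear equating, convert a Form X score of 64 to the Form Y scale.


slope = SD_Y / SD_X = 7.87 / 10.53 ~ 0.7474
intercept = mean_Y - slope * mean_X = 68.23 - (7.87 / 10.53) * 55.35 ~ 26.8621
Y = slope * X + intercept. To avoid rounding drift from the rounded slope/intercept, evaluate the equivalent form Y = mean_Y + SD_Y * (X - mean_X) / SD_X at full precision:
Y = 68.23 + 7.87 * (64 - 55.35) / 10.53
Y = 68.23 + 7.87 * 8.65 / 10.53
Y = 68.23 + 68.0755 / 10.53
Y = 68.23 + 6.4649
Y = 74.6949

74.6949


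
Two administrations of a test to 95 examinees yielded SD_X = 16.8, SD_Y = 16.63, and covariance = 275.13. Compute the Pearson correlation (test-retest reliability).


r = cov(X,Y) / (SD_X * SD_Y)
r = 275.13 / (16.8 * 16.63)
r = 275.13 / 279.384
r = 0.9848

0.9848


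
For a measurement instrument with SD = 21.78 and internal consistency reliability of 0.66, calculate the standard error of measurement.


SEM = SD * sqrt(1 - rxx)
SEM = 21.78 * sqrt(1 - 0.66)
SEM = 21.78 * sqrt(0.34) = 21.78 * 0.583095
SEM = 12.6998

12.6998


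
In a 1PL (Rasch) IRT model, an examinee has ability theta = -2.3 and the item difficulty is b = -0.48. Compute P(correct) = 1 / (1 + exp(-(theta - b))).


theta - b = -2.3 - -0.48 = -1.82
exp(-(theta - b)) = exp(1.82) = 6.1719
P = 1 / (1 + 6.1719)
P = 0.1394

0.1394


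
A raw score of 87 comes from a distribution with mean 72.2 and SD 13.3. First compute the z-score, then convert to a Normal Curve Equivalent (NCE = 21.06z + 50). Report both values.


z = (X - mean) / SD = (87 - 72.2) / 13.3
z = 14.8 / 13.3
z = 1.1128
NCE = NCE = 21.06z + 50
Carry z at full precision (z = 14.8 / 13.3) into the conversion:
NCE = 21.06 * (14.8 / 13.3) + 50 = 311.688 / 13.3 + 50
NCE = 23.4352 + 50
NCE = 73.4352

73.4352


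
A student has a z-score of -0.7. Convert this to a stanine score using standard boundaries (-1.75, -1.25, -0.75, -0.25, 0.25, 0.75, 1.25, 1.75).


Stanine boundaries: [-1.75, -1.25, -0.75, -0.25, 0.25, 0.75, 1.25, 1.75]
z = -0.7
Check each boundary:
  z >= -1.75 -> could be stanine 2
  z >= -1.25 -> could be stanine 3
  z >= -0.75 -> could be stanine 4
  z < -0.25
  z < 0.25
  z < 0.75
  z < 1.25
  z < 1.75
Highest qualifying boundary gives stanine = 4

4


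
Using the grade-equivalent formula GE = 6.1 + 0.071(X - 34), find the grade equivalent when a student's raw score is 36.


raw - median = 36 - 34 = 2
slope * diff = 0.071 * 2 = 0.142
GE = 6.1 + 0.142
GE = 6.242

6.242


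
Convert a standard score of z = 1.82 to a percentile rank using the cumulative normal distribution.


CDF(z) = 0.5 * (1 + erf(z/sqrt(2)))
erf(1.2869) = 0.9312
CDF = 0.9656
Percentile rank = 0.9656 * 100 = 96.56

96.56


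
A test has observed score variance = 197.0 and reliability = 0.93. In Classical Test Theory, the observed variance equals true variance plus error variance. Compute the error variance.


var_true = rxx * var_obs = 0.93 * 197.0 = 183.21
var_error = var_obs - var_true
var_error = 197.0 - 183.21
var_error = 13.79

13.79


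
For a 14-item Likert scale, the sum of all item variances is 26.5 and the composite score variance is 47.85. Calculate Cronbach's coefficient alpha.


alpha = (k/(k-1)) * (1 - sum(si^2)/s_total^2)
= (14/13) * (1 - 26.5/47.85)
alpha = 0.4805

0.4805


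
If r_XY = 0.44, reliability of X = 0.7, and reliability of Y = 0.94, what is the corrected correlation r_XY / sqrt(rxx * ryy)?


r_corrected = rxy / sqrt(rxx * ryy)
= 0.44 / sqrt(0.7 * 0.94)
= 0.44 / sqrt(0.658)
= 0.44 / 0.811172
r_corrected = 0.5424

0.5424


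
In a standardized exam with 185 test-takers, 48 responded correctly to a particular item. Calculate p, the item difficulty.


Item difficulty p = number correct / total examinees
p = 48 / 185
p = 0.2595

0.2595


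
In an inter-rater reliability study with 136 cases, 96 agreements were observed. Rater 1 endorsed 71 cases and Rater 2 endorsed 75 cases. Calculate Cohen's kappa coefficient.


P_o = 96/136 = 0.705882
P_e = (71*75 + 65*61) / 18496 = 0.502271
kappa = (P_o - P_e) / (1 - P_e)
kappa = (0.705882 - 0.502271) / (1 - 0.502271)
kappa = 0.4091

0.4091


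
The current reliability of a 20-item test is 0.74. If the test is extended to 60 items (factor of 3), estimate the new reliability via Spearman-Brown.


r_new = (n * rxx) / (1 + (n-1) * rxx)
r_new = (3 * 0.74) / (1 + 2 * 0.74)
r_new = 2.22 / 2.48
r_new = 0.8952

0.8952


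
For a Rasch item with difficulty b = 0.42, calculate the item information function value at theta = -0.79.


P = 1/(1+exp(-(-0.79-0.42))) = 0.2297
I = P*(1-P) = 0.2297 * 0.7703
I = 0.1769

0.1769


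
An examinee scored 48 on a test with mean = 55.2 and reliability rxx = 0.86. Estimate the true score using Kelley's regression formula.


T_est = rxx * X + (1 - rxx) * mean
T_est = 0.86 * 48 + 0.14 * 55.2
T_est = 41.28 + 7.728
T_est = 49.008

49.008


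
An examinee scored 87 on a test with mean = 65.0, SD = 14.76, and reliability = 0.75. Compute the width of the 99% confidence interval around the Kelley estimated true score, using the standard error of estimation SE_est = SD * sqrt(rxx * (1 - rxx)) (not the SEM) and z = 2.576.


True score estimate = 0.75*87 + 0.25*65.0 = 81.5
SE_est = SD * sqrt(rxx * (1 - rxx)) = 14.76 * sqrt(0.75 * 0.25) = 14.76 * sqrt(0.1875) = 6.391267
CI = T_est +/- z * SE_est, so width = 2 * z * SE_est = 2 * 2.576 * 6.391267
Width = 32.9278

32.9278


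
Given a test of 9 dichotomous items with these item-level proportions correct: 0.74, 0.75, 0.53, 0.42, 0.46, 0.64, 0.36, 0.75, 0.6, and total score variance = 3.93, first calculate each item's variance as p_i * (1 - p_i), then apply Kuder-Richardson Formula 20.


For each item, compute p_i * q_i:
  Item 1: 0.74 * 0.26 = 0.1924
  Item 2: 0.75 * 0.25 = 0.1875
  Item 3: 0.53 * 0.47 = 0.2491
  Item 4: 0.42 * 0.58 = 0.2436
  Item 5: 0.46 * 0.54 = 0.2484
  Item 6: 0.64 * 0.36 = 0.2304
  Item 7: 0.36 * 0.64 = 0.2304
  Item 8: 0.75 * 0.25 = 0.1875
  Item 9: 0.6 * 0.4 = 0.24
Sum(p_i * q_i) = 0.1924 + 0.1875 + 0.2491 + 0.2436 + 0.2484 + 0.2304 + 0.2304 + 0.1875 + 0.24 = 2.0093
KR-20 = (k/(k-1)) * (1 - Sum(p_i*q_i) / Var_total)
= (9/8) * (1 - 2.0093/3.93)
= 1.125 * 0.4887
KR-20 = 0.5498

0.5498


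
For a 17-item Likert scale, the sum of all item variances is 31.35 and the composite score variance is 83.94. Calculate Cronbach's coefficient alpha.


alpha = (k/(k-1)) * (1 - sum(si^2)/s_total^2)
= (17/16) * (1 - 31.35/83.94)
alpha = 0.6657

0.6657


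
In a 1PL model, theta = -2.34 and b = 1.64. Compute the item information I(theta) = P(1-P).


P = 1/(1+exp(-(-2.34-1.64))) = 0.0183
I = P*(1-P) = 0.0183 * 0.9817
I = 0.018

0.018


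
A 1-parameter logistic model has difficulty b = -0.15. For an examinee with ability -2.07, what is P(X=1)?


theta - b = -2.07 - -0.15 = -1.92
exp(-(theta - b)) = exp(1.92) = 6.821
P = 1 / (1 + 6.821)
P = 0.1279

0.1279


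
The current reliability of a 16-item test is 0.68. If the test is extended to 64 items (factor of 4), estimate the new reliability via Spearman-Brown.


r_new = (n * rxx) / (1 + (n-1) * rxx)
r_new = (4 * 0.68) / (1 + 3 * 0.68)
r_new = 2.72 / 3.04
r_new = 0.8947

0.8947


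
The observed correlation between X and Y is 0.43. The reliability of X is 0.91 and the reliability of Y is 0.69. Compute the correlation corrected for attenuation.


r_corrected = rxy / sqrt(rxx * ryy)
= 0.43 / sqrt(0.91 * 0.69)
= 0.43 / sqrt(0.6279)
= 0.43 / 0.792401
r_corrected = 0.5427

0.5427


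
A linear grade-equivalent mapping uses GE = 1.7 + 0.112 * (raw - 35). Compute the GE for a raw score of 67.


raw - median = 67 - 35 = 32
slope * diff = 0.112 * 32 = 3.584
GE = 1.7 + 3.584
GE = 5.284

5.284


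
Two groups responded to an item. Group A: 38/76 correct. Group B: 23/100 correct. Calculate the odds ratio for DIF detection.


Odds_A = 38/38 = 1.0
Odds_B = 23/77 = 0.2987
OR = Odds_A / Odds_B = 1.0 / 0.2987
Exactly, OR = (38 * 77) / (38 * 23) = 2926 / 874
OR = 3.3478

3.3478


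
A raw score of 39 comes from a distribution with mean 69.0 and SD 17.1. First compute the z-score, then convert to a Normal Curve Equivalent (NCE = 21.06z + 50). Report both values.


z = (X - mean) / SD = (39 - 69.0) / 17.1
z = -30.0 / 17.1
z = -1.7544
NCE = NCE = 21.06z + 50
Carry z at full precision (z = -30.0 / 17.1) into the conversion:
NCE = 21.06 * (-30.0 / 17.1) + 50 = -631.8 / 17.1 + 50
NCE = -36.9474 + 50
NCE = 13.0526

13.0526


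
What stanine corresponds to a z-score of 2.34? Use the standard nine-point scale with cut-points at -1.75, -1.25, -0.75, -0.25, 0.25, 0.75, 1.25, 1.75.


Stanine boundaries: [-1.75, -1.25, -0.75, -0.25, 0.25, 0.75, 1.25, 1.75]
z = 2.34
Check each boundary:
  z >= -1.75 -> could be stanine 2
  z >= -1.25 -> could be stanine 3
  z >= -0.75 -> could be stanine 4
  z >= -0.25 -> could be stanine 5
  z >= 0.25 -> could be stanine 6
  z >= 0.75 -> could be stanine 7
  z >= 1.25 -> could be stanine 8
  z >= 1.75 -> could be stanine 9
Highest qualifying boundary gives stanine = 9

9


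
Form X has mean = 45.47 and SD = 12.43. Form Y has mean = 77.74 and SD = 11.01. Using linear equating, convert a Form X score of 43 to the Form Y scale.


slope = SD_Y / SD_X = 11.01 / 12.43 ~ 0.8858
intercept = mean_Y - slope * mean_X = 77.74 - (11.01 / 12.43) * 45.47 ~ 37.4645
Y = slope * X + intercept. To avoid rounding drift from the rounded slope/intercept, evaluate the equivalent form Y = mean_Y + SD_Y * (X - mean_X) / SD_X at full precision:
Y = 77.74 + 11.01 * (43 - 45.47) / 12.43
Y = 77.74 - 11.01 * 2.47 / 12.43
Y = 77.74 - 27.1947 / 12.43
Y = 77.74 - 2.1878
Y = 75.5522

75.5522


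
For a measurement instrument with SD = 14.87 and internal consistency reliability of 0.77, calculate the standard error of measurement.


SEM = SD * sqrt(1 - rxx)
SEM = 14.87 * sqrt(1 - 0.77)
SEM = 14.87 * sqrt(0.23) = 14.87 * 0.479583
SEM = 7.1314

7.1314


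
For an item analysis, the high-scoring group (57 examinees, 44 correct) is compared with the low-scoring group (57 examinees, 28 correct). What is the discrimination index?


p_upper = 44/57 = 0.7719
p_lower = 28/57 = 0.4912
D = 0.7719 - 0.4912 = 0.2807

0.2807


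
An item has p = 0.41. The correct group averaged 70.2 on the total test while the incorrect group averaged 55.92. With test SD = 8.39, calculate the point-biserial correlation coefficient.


q = 1 - p = 0.59
rpb = ((M1 - M0) / SD) * sqrt(p * q)
rpb = ((70.2 - 55.92) / 8.39) * sqrt(0.41 * 0.59)
rpb = 0.8371

0.8371


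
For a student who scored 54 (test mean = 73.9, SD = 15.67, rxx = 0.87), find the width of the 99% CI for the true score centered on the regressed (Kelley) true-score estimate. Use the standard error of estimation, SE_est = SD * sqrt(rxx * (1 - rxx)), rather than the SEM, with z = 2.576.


True score estimate = 0.87*54 + 0.13*73.9 = 56.587
SE_est = SD * sqrt(rxx * (1 - rxx)) = 15.67 * sqrt(0.87 * 0.13) = 15.67 * sqrt(0.1131) = 5.269875
CI = T_est +/- z * SE_est, so width = 2 * z * SE_est = 2 * 2.576 * 5.269875
Width = 27.1504

27.1504


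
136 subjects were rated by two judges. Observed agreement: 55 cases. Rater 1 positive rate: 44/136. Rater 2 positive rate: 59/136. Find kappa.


P_o = 55/136 = 0.404412
P_e = (44*59 + 92*77) / 18496 = 0.523356
kappa = (P_o - P_e) / (1 - P_e)
kappa = (0.404412 - 0.523356) / (1 - 0.523356)
kappa = -0.2495

-0.2495


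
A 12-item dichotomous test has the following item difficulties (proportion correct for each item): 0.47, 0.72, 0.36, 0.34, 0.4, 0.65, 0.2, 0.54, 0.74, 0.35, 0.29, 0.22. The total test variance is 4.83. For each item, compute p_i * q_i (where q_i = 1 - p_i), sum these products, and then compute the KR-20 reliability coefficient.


For each item, compute p_i * q_i:
  Item 1: 0.47 * 0.53 = 0.2491
  Item 2: 0.72 * 0.28 = 0.2016
  Item 3: 0.36 * 0.64 = 0.2304
  Item 4: 0.34 * 0.66 = 0.2244
  Item 5: 0.4 * 0.6 = 0.24
  Item 6: 0.65 * 0.35 = 0.2275
  Item 7: 0.2 * 0.8 = 0.16
  Item 8: 0.54 * 0.46 = 0.2484
  Item 9: 0.74 * 0.26 = 0.1924
  Item 10: 0.35 * 0.65 = 0.2275
  Item 11: 0.29 * 0.71 = 0.2059
  Item 12: 0.22 * 0.78 = 0.1716
Sum(p_i * q_i) = 0.2491 + 0.2016 + 0.2304 + 0.2244 + 0.24 + 0.2275 + 0.16 + 0.2484 + 0.1924 + 0.2275 + 0.2059 + 0.1716 = 2.5788
KR-20 = (k/(k-1)) * (1 - Sum(p_i*q_i) / Var_total)
= (12/11) * (1 - 2.5788/4.83)
= 1.0909 * 0.4661
KR-20 = 0.5085

0.5085


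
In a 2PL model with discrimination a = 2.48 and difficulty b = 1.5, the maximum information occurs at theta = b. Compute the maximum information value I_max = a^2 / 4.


For 2PL, max info at theta = b = 1.5
I_max = a^2 / 4 = 2.48^2 / 4
= 6.1504 / 4
I_max = 1.5376

1.5376


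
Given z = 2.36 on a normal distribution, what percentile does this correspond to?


CDF(z) = 0.5 * (1 + erf(z/sqrt(2)))
erf(1.6688) = 0.9817
CDF = 0.9909
Percentile rank = 0.9909 * 100 = 99.09

99.09


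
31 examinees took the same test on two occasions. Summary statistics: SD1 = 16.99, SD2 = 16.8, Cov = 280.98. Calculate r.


r = cov(X,Y) / (SD_X * SD_Y)
r = 280.98 / (16.99 * 16.8)
r = 280.98 / 285.432
r = 0.9844

0.9844


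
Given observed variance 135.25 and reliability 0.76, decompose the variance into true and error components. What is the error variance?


var_true = rxx * var_obs = 0.76 * 135.25 = 102.79
var_error = var_obs - var_true
var_error = 135.25 - 102.79
var_error = 32.46

32.46


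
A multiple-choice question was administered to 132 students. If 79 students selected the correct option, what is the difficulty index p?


Item difficulty p = number correct / total examinees
p = 79 / 132
p = 0.5985

0.5985


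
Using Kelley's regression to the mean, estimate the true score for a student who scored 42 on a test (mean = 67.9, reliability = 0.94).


T_est = rxx * X + (1 - rxx) * mean
T_est = 0.94 * 42 + 0.06 * 67.9
T_est = 39.48 + 4.074
T_est = 43.554

43.554


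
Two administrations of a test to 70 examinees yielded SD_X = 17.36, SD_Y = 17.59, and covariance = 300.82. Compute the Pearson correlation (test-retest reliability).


r = cov(X,Y) / (SD_X * SD_Y)
r = 300.82 / (17.36 * 17.59)
r = 300.82 / 305.3624
r = 0.9851

0.9851


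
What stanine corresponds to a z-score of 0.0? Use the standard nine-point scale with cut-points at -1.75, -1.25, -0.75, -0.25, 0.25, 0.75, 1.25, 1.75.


Stanine boundaries: [-1.75, -1.25, -0.75, -0.25, 0.25, 0.75, 1.25, 1.75]
z = 0.0
Check each boundary:
  z >= -1.75 -> could be stanine 2
  z >= -1.25 -> could be stanine 3
  z >= -0.75 -> could be stanine 4
  z >= -0.25 -> could be stanine 5
  z < 0.25
  z < 0.75
  z < 1.25
  z < 1.75
Highest qualifying boundary gives stanine = 5

5


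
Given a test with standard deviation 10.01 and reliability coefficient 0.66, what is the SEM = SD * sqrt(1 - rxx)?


SEM = SD * sqrt(1 - rxx)
SEM = 10.01 * sqrt(1 - 0.66)
SEM = 10.01 * sqrt(0.34) = 10.01 * 0.583095
SEM = 5.8368

5.8368


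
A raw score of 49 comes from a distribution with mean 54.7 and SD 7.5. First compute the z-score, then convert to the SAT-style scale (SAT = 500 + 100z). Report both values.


z = (X - mean) / SD = (49 - 54.7) / 7.5
z = -5.7 / 7.5
z = -0.76
SAT-scale = SAT = 500 + 100z
Carry z at full precision (z = -5.7 / 7.5) into the conversion:
SAT-scale = 500 + 100 * (-5.7 / 7.5) = 500 + -570 / 7.5
SAT-scale = 500 + -76.0
SAT-scale = 424.0

424.0


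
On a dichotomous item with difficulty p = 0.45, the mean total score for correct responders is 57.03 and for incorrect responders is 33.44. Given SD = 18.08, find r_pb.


q = 1 - p = 0.55
rpb = ((M1 - M0) / SD) * sqrt(p * q)
rpb = ((57.03 - 33.44) / 18.08) * sqrt(0.45 * 0.55)
rpb = 0.6491

0.6491


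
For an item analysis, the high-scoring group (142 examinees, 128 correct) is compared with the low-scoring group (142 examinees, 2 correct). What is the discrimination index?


p_upper = 128/142 = 0.9014
p_lower = 2/142 = 0.0141
D = 0.9014 - 0.0141 = 0.8873

0.8873


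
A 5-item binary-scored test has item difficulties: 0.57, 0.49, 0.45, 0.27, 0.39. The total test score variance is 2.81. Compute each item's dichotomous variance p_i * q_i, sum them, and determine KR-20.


For each item, compute p_i * q_i:
  Item 1: 0.57 * 0.43 = 0.2451
  Item 2: 0.49 * 0.51 = 0.2499
  Item 3: 0.45 * 0.55 = 0.2475
  Item 4: 0.27 * 0.73 = 0.1971
  Item 5: 0.39 * 0.61 = 0.2379
Sum(p_i * q_i) = 0.2451 + 0.2499 + 0.2475 + 0.1971 + 0.2379 = 1.1775
KR-20 = (k/(k-1)) * (1 - Sum(p_i*q_i) / Var_total)
= (5/4) * (1 - 1.1775/2.81)
= 1.25 * 0.581
KR-20 = 0.7262

0.7262


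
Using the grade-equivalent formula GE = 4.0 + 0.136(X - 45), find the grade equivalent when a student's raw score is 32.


raw - median = 32 - 45 = -13
slope * diff = 0.136 * -13 = -1.768
GE = 4.0 + -1.768
GE = 2.232

2.232


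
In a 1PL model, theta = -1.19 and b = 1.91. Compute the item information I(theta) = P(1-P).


P = 1/(1+exp(-(-1.19-1.91))) = 0.0431
I = P*(1-P) = 0.0431 * 0.9569
I = 0.0412

0.0412


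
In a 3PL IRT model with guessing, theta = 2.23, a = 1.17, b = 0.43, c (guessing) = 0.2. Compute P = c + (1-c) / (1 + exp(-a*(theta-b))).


logit = 1.17*(2.23 - 0.43) = 2.106
P* = 1/(1 + exp(-2.106)) = 0.8915
P = 0.2 + (1 - 0.2) * 0.8915
P = 0.9132

0.9132


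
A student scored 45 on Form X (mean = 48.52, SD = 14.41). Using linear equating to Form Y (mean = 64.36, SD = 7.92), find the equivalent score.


slope = SD_Y / SD_X = 7.92 / 14.41 ~ 0.5496
intercept = mean_Y - slope * mean_X = 64.36 - (7.92 / 14.41) * 48.52 ~ 37.6925
Y = slope * X + intercept. To avoid rounding drift from the rounded slope/intercept, evaluate the equivalent form Y = mean_Y + SD_Y * (X - mean_X) / SD_X at full precision:
Y = 64.36 + 7.92 * (45 - 48.52) / 14.41
Y = 64.36 - 7.92 * 3.52 / 14.41
Y = 64.36 - 27.8784 / 14.41
Y = 64.36 - 1.9347
Y = 62.4253

62.4253


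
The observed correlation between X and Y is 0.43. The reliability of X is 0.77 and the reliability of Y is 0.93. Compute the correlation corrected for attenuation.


r_corrected = rxy / sqrt(rxx * ryy)
= 0.43 / sqrt(0.77 * 0.93)
= 0.43 / sqrt(0.7161)
= 0.43 / 0.846227
r_corrected = 0.5081

0.5081


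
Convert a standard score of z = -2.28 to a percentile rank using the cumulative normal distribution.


CDF(z) = 0.5 * (1 + erf(z/sqrt(2)))
erf(-1.6122) = -0.9774
CDF = 0.0113
Percentile rank = 0.0113 * 100 = 1.13

1.13


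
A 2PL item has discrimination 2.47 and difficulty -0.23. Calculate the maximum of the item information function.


For 2PL, max info at theta = b = -0.23
I_max = a^2 / 4 = 2.47^2 / 4
= 6.1009 / 4
I_max = 1.5252

1.5252


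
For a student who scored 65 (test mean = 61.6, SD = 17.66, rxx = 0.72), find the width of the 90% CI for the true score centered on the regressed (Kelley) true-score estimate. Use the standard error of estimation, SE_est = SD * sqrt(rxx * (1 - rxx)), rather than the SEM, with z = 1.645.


True score estimate = 0.72*65 + 0.28*61.6 = 64.048
SE_est = SD * sqrt(rxx * (1 - rxx)) = 17.66 * sqrt(0.72 * 0.28) = 17.66 * sqrt(0.2016) = 7.92932
CI = T_est +/- z * SE_est, so width = 2 * z * SE_est = 2 * 1.645 * 7.92932
Width = 26.0875

26.0875


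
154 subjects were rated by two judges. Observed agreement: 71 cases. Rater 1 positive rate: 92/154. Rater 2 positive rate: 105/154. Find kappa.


P_o = 71/154 = 0.461039
P_e = (92*105 + 62*49) / 23716 = 0.535419
kappa = (P_o - P_e) / (1 - P_e)
kappa = (0.461039 - 0.535419) / (1 - 0.535419)
kappa = -0.1601

-0.1601


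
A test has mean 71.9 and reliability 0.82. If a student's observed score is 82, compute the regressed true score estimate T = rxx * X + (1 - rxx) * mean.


T_est = rxx * X + (1 - rxx) * mean
T_est = 0.82 * 82 + 0.18 * 71.9
T_est = 67.24 + 12.942
T_est = 80.182

80.182


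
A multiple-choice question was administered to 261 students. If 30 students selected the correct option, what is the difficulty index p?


Item difficulty p = number correct / total examinees
p = 30 / 261
p = 0.1149

0.1149


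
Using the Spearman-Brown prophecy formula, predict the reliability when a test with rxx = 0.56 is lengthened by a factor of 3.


r_new = (n * rxx) / (1 + (n-1) * rxx)
r_new = (3 * 0.56) / (1 + 2 * 0.56)
r_new = 1.68 / 2.12
r_new = 0.7925

0.7925


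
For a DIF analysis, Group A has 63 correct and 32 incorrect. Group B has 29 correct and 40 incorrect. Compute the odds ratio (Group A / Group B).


Odds_A = 63/32 = 1.9688
Odds_B = 29/40 = 0.725
OR = Odds_A / Odds_B = 1.9688 / 0.725
Exactly, OR = (63 * 40) / (32 * 29) = 2520 / 928
OR = 2.7155

2.7155


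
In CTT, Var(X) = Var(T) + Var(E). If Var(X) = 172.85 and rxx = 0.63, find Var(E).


var_true = rxx * var_obs = 0.63 * 172.85 = 108.8955
var_error = var_obs - var_true
var_error = 172.85 - 108.8955
var_error = 63.9545

63.9545


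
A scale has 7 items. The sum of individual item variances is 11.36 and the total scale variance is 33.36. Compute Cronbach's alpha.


alpha = (k/(k-1)) * (1 - sum(si^2)/s_total^2)
= (7/6) * (1 - 11.36/33.36)
alpha = 0.7694

0.7694


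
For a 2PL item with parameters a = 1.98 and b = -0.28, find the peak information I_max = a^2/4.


For 2PL, max info at theta = b = -0.28
I_max = a^2 / 4 = 1.98^2 / 4
= 3.9204 / 4
I_max = 0.9801

0.9801


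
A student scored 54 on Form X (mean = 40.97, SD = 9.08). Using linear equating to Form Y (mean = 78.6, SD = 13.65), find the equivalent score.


slope = SD_Y / SD_X = 13.65 / 9.08 ~ 1.5033
intercept = mean_Y - slope * mean_X = 78.6 - (13.65 / 9.08) * 40.97 ~ 17.0096
Y = slope * X + intercept. To avoid rounding drift from the rounded slope/intercept, evaluate the equivalent form Y = mean_Y + SD_Y * (X - mean_X) / SD_X at full precision:
Y = 78.6 + 13.65 * (54 - 40.97) / 9.08
Y = 78.6 + 13.65 * 13.03 / 9.08
Y = 78.6 + 177.8595 / 9.08
Y = 78.6 + 19.5881
Y = 98.1881

98.1881


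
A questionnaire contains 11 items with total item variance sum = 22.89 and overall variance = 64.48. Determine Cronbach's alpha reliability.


alpha = (k/(k-1)) * (1 - sum(si^2)/s_total^2)
= (11/10) * (1 - 22.89/64.48)
alpha = 0.7095

0.7095


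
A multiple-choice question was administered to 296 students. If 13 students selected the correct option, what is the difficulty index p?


Item difficulty p = number correct / total examinees
p = 13 / 296
p = 0.0439

0.0439


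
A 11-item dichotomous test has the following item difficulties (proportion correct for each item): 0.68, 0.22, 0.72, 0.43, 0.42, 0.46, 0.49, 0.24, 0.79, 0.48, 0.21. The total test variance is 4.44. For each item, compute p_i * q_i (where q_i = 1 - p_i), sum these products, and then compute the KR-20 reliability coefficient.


For each item, compute p_i * q_i:
  Item 1: 0.68 * 0.32 = 0.2176
  Item 2: 0.22 * 0.78 = 0.1716
  Item 3: 0.72 * 0.28 = 0.2016
  Item 4: 0.43 * 0.57 = 0.2451
  Item 5: 0.42 * 0.58 = 0.2436
  Item 6: 0.46 * 0.54 = 0.2484
  Item 7: 0.49 * 0.51 = 0.2499
  Item 8: 0.24 * 0.76 = 0.1824
  Item 9: 0.79 * 0.21 = 0.1659
  Item 10: 0.48 * 0.52 = 0.2496
  Item 11: 0.21 * 0.79 = 0.1659
Sum(p_i * q_i) = 0.2176 + 0.1716 + 0.2016 + 0.2451 + 0.2436 + 0.2484 + 0.2499 + 0.1824 + 0.1659 + 0.2496 + 0.1659 = 2.3416
KR-20 = (k/(k-1)) * (1 - Sum(p_i*q_i) / Var_total)
= (11/10) * (1 - 2.3416/4.44)
= 1.1 * 0.4726
KR-20 = 0.5199

0.5199


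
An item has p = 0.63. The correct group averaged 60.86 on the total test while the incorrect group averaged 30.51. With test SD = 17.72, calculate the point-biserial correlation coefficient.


q = 1 - p = 0.37
rpb = ((M1 - M0) / SD) * sqrt(p * q)
rpb = ((60.86 - 30.51) / 17.72) * sqrt(0.63 * 0.37)
rpb = 0.8269

0.8269


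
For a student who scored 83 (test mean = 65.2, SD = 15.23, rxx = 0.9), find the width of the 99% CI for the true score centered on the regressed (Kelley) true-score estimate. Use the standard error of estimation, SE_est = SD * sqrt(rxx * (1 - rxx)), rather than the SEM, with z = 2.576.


True score estimate = 0.9*83 + 0.1*65.2 = 81.22
SE_est = SD * sqrt(rxx * (1 - rxx)) = 15.23 * sqrt(0.9 * 0.1) = 15.23 * sqrt(0.09) = 4.569
CI = T_est +/- z * SE_est, so width = 2 * z * SE_est = 2 * 2.576 * 4.569
Width = 23.5395

23.5395


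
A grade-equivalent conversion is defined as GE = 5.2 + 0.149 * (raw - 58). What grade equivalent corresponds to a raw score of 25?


raw - median = 25 - 58 = -33
slope * diff = 0.149 * -33 = -4.917
GE = 5.2 + -4.917
GE = 0.283

0.283


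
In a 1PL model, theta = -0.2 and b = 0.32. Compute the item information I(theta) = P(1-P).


P = 1/(1+exp(-(-0.2-0.32))) = 0.3729
I = P*(1-P) = 0.3729 * 0.6271
I = 0.2338

0.2338


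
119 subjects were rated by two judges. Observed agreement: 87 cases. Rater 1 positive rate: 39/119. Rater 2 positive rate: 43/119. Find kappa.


P_o = 87/119 = 0.731092
P_e = (39*43 + 80*76) / 14161 = 0.547772
kappa = (P_o - P_e) / (1 - P_e)
kappa = (0.731092 - 0.547772) / (1 - 0.547772)
kappa = 0.4054

0.4054
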